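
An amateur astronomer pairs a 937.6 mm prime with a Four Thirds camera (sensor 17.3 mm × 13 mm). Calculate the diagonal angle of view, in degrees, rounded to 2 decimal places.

1.32°

Sensor diagonal = √(17.3² + 13²) = √468.2900 ≈ 21.6400 mm.
Angle of view α = 2·arctan(d/2f) with d = 21.6400 mm and f = 937.6 mm.
d/2f = 0.01154; arctan(0.01154) ≈ 0.6612°, so α ≈ 1.3223°.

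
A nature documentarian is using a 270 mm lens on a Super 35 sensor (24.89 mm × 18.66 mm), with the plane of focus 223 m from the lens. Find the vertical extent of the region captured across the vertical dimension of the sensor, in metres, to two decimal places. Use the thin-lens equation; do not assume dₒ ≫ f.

15.39 m

dₒ: 223 m = 223000 mm.
Similar triangles through the lens centre give W/dₒ = h/dᵢ; with 1/f = 1/dₒ + 1/dᵢ this gives W = h·(dₒ − f)/f.
W = 18.66 mm × (223000 − 270) / 270 = 18.66 × 824.9259 ≈ 15393.118 mm = 15.3931 m.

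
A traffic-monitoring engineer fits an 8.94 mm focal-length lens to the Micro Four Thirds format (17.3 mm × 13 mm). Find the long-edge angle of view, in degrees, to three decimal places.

Angle of view α = 2·arctan(w/2f) with w = 17.3 mm and f = 8.94 mm.
w/2f = 0.96756; arctan(0.96756) ≈ 44.0555°, so α ≈ 88.1109°.

88.111°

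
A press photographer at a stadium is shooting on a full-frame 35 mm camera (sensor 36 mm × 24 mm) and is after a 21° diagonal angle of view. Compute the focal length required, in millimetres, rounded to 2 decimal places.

116.72 mm

Sensor diagonal = √(36² + 24²) = √1872.0000 ≈ 43.2666 mm.
From α = 2·arctan(d/2f) we get f = d / (2·tan(α/2)).
With d = 43.2666 mm and α/2 = 10.5°, tan(α/2) ≈ 0.18534, so f ≈ 43.2666 / 0.37068 ≈ 116.7229 mm.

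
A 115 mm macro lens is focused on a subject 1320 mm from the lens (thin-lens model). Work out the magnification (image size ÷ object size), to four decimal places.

0.0954×

Thin lens: 1/f = 1/dₒ + 1/dᵢ → 1/dᵢ = 1/115 − 1/1320 = 0.0079381 mm⁻¹, so dᵢ ≈ 125.9751 mm.
Magnification m = dᵢ/dₒ = 125.9751/1320 ≈ 0.09544.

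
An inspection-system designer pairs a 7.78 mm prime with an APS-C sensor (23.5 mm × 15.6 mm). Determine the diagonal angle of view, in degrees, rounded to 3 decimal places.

122.234°

Sensor diagonal = √(23.5² + 15.6²) = √795.6100 ≈ 28.2066 mm.
Angle of view α = 2·arctan(d/2f) with d = 28.2066 mm and f = 7.78 mm.
d/2f = 1.81276; arctan(1.81276) ≈ 61.1169°, so α ≈ 122.2338°.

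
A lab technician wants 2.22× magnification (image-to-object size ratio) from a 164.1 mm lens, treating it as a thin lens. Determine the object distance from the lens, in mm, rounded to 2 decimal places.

With m = dᵢ/dₒ and 1/f = 1/dₒ + 1/dᵢ, substituting dᵢ = m·dₒ gives 1/f = (1 + 1/m)/dₒ, hence dₒ = f·(1 + 1/m).
dₒ = 164.1 × (1 + 1/2.22) = 164.1 × 1.45045 ≈ 238.019 mm.

238.02 mm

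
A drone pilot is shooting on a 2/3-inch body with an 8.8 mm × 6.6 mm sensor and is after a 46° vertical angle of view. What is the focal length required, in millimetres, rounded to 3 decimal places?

7.774 mm

From α = 2·arctan(h/2f) we get f = h / (2·tan(α/2)).
With h = 6.6 mm and α/2 = 23°, tan(α/2) ≈ 0.42447, so f ≈ 6.6 / 0.84895 ≈ 7.7743 mm.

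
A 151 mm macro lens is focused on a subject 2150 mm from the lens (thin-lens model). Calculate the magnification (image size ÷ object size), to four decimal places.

0.0755×

Thin lens: 1/f = 1/dₒ + 1/dᵢ → 1/dᵢ = 1/151 − 1/2150 = 0.0061574 mm⁻¹, so dᵢ ≈ 162.4062 mm.
Magnification m = dᵢ/dₒ = 162.4062/2150 ≈ 0.07554.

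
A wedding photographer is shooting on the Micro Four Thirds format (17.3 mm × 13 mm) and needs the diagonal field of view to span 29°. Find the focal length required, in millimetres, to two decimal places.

Sensor diagonal = √(17.3² + 13²) = √468.2900 ≈ 21.6400 mm.
From α = 2·arctan(d/2f) we get f = d / (2·tan(α/2)).
With d = 21.6400 mm and α/2 = 14.5°, tan(α/2) ≈ 0.25862, so f ≈ 21.6400 / 0.51724 ≈ 41.8379 mm.

41.84 mm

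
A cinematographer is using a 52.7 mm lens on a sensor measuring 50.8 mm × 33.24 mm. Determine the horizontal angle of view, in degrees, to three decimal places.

Angle of view α = 2·arctan(w/2f) with w = 50.8 mm and f = 52.7 mm.
w/2f = 0.48197; arctan(0.48197) ≈ 25.7328°, so α ≈ 51.4657°.

51.466°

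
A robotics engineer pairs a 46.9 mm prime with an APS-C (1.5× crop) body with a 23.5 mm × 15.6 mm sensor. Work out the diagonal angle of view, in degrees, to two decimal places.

33.47°

Sensor diagonal = √(23.5² + 15.6²) = √795.6100 ≈ 28.2066 mm.
Angle of view α = 2·arctan(d/2f) with d = 28.2066 mm and f = 46.9 mm.
d/2f = 0.30071; arctan(0.30071) ≈ 16.7365°, so α ≈ 33.4731°.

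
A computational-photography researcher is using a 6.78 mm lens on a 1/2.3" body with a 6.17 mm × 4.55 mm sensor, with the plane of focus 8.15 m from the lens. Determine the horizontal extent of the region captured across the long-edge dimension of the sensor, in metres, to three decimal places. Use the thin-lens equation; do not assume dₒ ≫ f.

dₒ: 8.15 m = 8150 mm.
Similar triangles through the lens centre give W/dₒ = w/dᵢ; with 1/f = 1/dₒ + 1/dᵢ this gives W = w·(dₒ − f)/f.
W = 6.17 mm × (8150 − 6.78) / 6.78 = 6.17 × 1201.0649 ≈ 7410.570 mm = 7.41057 m.

7.411 m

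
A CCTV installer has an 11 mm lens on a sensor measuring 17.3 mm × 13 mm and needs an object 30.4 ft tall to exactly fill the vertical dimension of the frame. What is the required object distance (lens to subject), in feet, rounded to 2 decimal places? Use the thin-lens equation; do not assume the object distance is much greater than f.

25.76 ft

W: 30.4 ft × 304.8 mm/ft = 9265.92 mm.
Magnification m = h/W = dᵢ/dₒ; combined with 1/f = 1/dₒ + 1/dᵢ this gives dₒ = f·(1 + W/h).
dₒ = 11 mm × (1 + 9265.92/13) = 11 × 713.7631 ≈ 7851.394 mm = 7851.394/304.8 ft = 25.7592 ft.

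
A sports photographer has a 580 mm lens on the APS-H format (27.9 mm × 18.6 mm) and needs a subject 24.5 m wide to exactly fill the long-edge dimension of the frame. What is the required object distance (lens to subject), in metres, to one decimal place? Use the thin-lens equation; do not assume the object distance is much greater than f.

509.9 m

W: 24.5 m = 24500 mm.
Magnification m = w/W = dᵢ/dₒ; combined with 1/f = 1/dₒ + 1/dᵢ this gives dₒ = f·(1 + W/w).
dₒ = 580 mm × (1 + 24500/27.9) = 580 × 879.1362 ≈ 509898.996 mm = 509.899 m.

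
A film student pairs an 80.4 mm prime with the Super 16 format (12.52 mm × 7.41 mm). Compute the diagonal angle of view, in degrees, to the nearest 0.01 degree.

10.34°

Sensor diagonal = √(12.52² + 7.41²) = √211.6585 ≈ 14.5485 mm.
Angle of view α = 2·arctan(d/2f) with d = 14.5485 mm and f = 80.4 mm.
d/2f = 0.09048; arctan(0.09048) ≈ 5.1698°, so α ≈ 10.3396°.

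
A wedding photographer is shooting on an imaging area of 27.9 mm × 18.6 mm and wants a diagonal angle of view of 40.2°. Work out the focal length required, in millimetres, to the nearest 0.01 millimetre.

45.81 mm

Sensor diagonal = √(27.9² + 18.6²) = √1124.3700 ≈ 33.5316 mm.
From α = 2·arctan(d/2f) we get f = d / (2·tan(α/2)).
With d = 33.5316 mm and α/2 = 20.1°, tan(α/2) ≈ 0.36595, so f ≈ 33.5316 / 0.73190 ≈ 45.8147 mm.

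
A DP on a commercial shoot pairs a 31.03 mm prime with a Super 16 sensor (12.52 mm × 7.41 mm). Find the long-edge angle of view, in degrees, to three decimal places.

22.812°

Angle of view α = 2·arctan(w/2f) with w = 12.52 mm and f = 31.03 mm.
w/2f = 0.20174; arctan(0.20174) ≈ 11.4058°, so α ≈ 22.8115°.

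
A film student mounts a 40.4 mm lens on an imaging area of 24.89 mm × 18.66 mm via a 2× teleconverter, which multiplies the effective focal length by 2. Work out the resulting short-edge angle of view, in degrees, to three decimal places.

Effective focal length f = 40.4 × 2 = 80.8 mm.
α = 2·arctan(18.66 / (2 × 80.8)) = 2·arctan(0.11547) ≈ 13.1736°.

13.174°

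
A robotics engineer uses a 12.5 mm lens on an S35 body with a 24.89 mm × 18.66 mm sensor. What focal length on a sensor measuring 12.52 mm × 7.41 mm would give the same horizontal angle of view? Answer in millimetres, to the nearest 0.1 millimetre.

Equal angle of view means equal width/f ratio, so f₂ = f₁ · (width₂/width₁) = 12.5 × 12.52/24.89.
f₂ = 12.5 × 0.50301 ≈ 6.288 mm.

6.3 mm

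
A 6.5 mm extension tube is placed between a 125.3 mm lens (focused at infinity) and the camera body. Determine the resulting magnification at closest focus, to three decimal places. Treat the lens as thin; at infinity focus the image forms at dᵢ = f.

0.052×

The tube moves the image plane from f to f + e, so dᵢ = 125.3 + 6.5 = 131.8 mm. Focus is achieved when 1/f = 1/dₒ + 1/dᵢ, giving dₒ = 1/(1/f − 1/(f+e)).
Magnification m = dᵢ/dₒ = (f+e)·(1/f − 1/(f+e)) = e/f = 6.5/125.3 ≈ 0.0519.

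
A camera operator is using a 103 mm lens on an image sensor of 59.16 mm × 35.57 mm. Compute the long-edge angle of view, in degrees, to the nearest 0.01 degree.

Angle of view α = 2·arctan(w/2f) with w = 59.16 mm and f = 103 mm.
w/2f = 0.28718; arctan(0.28718) ≈ 16.0232°, so α ≈ 32.0465°.

32.05°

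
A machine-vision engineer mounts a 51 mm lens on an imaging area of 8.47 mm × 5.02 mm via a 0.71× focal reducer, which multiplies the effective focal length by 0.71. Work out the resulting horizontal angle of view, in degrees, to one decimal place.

Effective focal length f = 51 × 0.71 = 36.21 mm.
α = 2·arctan(8.47 / (2 × 36.21)) = 2·arctan(0.11696) ≈ 13.3416°.

13.3°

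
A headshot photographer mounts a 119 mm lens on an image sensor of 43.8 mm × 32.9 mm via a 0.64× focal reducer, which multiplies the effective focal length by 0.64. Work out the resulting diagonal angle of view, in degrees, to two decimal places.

Effective focal length f = 119 × 0.64 = 76.16 mm.
Sensor diagonal = √(43.8² + 32.9²) = √3000.8500 ≈ 54.7800 mm.
α = 2·arctan(54.780 / (2 × 76.16)) = 2·arctan(0.35964) ≈ 39.5610°.

39.56°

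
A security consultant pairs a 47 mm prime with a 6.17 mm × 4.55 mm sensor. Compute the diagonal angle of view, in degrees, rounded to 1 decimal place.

9.3°

Sensor diagonal = √(6.17² + 4.55²) = √58.7714 ≈ 7.6663 mm.
Angle of view α = 2·arctan(d/2f) with d = 7.6663 mm and f = 47 mm.
d/2f = 0.08156; arctan(0.08156) ≈ 4.6625°, so α ≈ 9.3250°.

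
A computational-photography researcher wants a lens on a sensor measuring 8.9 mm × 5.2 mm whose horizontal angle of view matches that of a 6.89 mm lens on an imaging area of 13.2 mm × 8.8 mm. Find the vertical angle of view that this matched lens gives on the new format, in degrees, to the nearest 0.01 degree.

58.47°

Equal horizontal AOV ⇒ f₂ = f₁ · 8.9/13.2 = 6.89 × 0.67424 ≈ 4.6455 mm.
Vertical AOV on the new format = 2·arctan(5.2 / (2 × 4.6455)) = 2·arctan(0.55968) ≈ 58.4695°.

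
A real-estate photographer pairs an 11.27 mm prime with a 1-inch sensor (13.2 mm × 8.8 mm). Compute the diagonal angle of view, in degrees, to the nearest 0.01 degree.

70.28°

Sensor diagonal = √(13.2² + 8.8²) = √251.6800 ≈ 15.8644 mm.
Angle of view α = 2·arctan(d/2f) with d = 15.8644 mm and f = 11.27 mm.
d/2f = 0.70383; arctan(0.70383) ≈ 35.1392°, so α ≈ 70.2784°.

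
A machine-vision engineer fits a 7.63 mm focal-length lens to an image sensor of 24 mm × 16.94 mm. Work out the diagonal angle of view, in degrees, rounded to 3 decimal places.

125.099°

Sensor diagonal = √(24² + 16.94²) = √862.9636 ≈ 29.3762 mm.
Angle of view α = 2·arctan(d/2f) with d = 29.3762 mm and f = 7.63 mm.
d/2f = 1.92505; arctan(1.92505) ≈ 62.5496°, so α ≈ 125.0992°.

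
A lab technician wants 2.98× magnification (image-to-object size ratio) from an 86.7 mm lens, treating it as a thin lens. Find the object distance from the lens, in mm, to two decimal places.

With m = dᵢ/dₒ and 1/f = 1/dₒ + 1/dᵢ, substituting dᵢ = m·dₒ gives 1/f = (1 + 1/m)/dₒ, hence dₒ = f·(1 + 1/m).
dₒ = 86.7 × (1 + 1/2.98) = 86.7 × 1.33557 ≈ 115.794 mm.

115.79 mm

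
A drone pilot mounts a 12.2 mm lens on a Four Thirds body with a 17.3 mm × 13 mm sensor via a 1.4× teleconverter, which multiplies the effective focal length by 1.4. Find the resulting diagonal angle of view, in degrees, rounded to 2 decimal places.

64.71°

Effective focal length f = 12.2 × 1.4 = 17.08 mm.
Sensor diagonal = √(17.3² + 13²) = √468.2900 ≈ 21.6400 mm.
α = 2·arctan(21.640 / (2 × 17.08)) = 2·arctan(0.63349) ≈ 64.7077°.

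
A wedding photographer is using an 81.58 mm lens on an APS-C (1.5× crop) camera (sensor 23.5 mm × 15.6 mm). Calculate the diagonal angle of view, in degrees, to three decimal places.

Sensor diagonal = √(23.5² + 15.6²) = √795.6100 ≈ 28.2066 mm.
Angle of view α = 2·arctan(d/2f) with d = 28.2066 mm and f = 81.58 mm.
d/2f = 0.17288; arctan(0.17288) ≈ 9.8082°, so α ≈ 19.6163°.

19.616°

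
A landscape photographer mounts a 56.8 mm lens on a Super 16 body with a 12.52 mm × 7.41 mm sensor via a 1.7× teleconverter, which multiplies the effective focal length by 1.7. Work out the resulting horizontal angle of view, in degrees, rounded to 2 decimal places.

Effective focal length f = 56.8 × 1.7 = 96.56 mm.
α = 2·arctan(12.52 / (2 × 96.56)) = 2·arctan(0.06483) ≈ 7.4186°.

7.42°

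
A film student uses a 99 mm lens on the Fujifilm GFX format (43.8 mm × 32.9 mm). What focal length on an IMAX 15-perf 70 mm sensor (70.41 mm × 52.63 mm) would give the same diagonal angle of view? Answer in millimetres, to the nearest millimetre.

159 mm

Sensor diagonal = √(43.8² + 32.9²) = √3000.8500 ≈ 54.7800 mm.
Sensor diagonal = √(70.41² + 52.63²) = √7727.4850 ≈ 87.9061 mm.
Equal angle of view means equal diagonal/f ratio, so f₂ = f₁ · (diagonal₂/diagonal₁) = 99 × 87.9061/54.7800.
f₂ = 99 × 1.60471 ≈ 158.866 mm.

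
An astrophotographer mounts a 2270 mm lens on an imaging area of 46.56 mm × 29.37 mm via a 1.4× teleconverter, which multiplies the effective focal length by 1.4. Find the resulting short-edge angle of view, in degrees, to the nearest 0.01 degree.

Effective focal length f = 2270 × 1.4 = 3178 mm.
α = 2·arctan(29.37 / (2 × 3178)) = 2·arctan(0.00462) ≈ 0.5295°.

0.53°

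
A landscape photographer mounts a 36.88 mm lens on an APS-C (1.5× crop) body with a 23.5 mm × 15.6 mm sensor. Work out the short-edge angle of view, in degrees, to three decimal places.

23.884°

Angle of view α = 2·arctan(h/2f) with h = 15.6 mm and f = 36.88 mm.
h/2f = 0.21150; arctan(0.21150) ≈ 11.9419°, so α ≈ 23.8838°.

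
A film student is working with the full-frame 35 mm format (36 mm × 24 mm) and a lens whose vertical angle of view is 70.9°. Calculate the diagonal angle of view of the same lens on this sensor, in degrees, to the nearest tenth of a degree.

104.2°

From the vertical AOV: f = 24 / (2·tan(35.45°)) = 24 / 1.42395 ≈ 16.8545 mm.
Sensor diagonal = √(36² + 24²) = √1872.0000 ≈ 43.2666 mm.
Diagonal AOV = 2·arctan(43.2666 / (2 × 16.8545)) = 2·arctan(1.28354) ≈ 104.1558°.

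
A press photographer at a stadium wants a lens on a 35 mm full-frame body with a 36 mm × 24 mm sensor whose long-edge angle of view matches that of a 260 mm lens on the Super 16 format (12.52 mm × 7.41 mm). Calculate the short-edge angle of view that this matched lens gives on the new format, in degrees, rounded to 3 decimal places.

Equal long-edge AOV ⇒ f₂ = f₁ · 36/12.52 = 260 × 2.87540 ≈ 747.6038 mm.
Short-edge AOV on the new format = 2·arctan(24 / (2 × 747.6038)) = 2·arctan(0.01605) ≈ 1.8392°.

1.839°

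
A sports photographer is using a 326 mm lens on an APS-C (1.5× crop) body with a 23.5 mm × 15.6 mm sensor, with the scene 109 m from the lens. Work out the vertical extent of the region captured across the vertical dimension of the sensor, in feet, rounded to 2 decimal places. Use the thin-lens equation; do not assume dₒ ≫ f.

dₒ: 109 m = 109000 mm.
Similar triangles through the lens centre give W/dₒ = h/dᵢ; with 1/f = 1/dₒ + 1/dᵢ this gives W = h·(dₒ − f)/f.
W = 15.6 mm × (109000 − 326) / 326 = 15.6 × 333.3558 ≈ 5200.351 mm = 5200.351/304.8 ft = 17.0615 ft.

17.06 ft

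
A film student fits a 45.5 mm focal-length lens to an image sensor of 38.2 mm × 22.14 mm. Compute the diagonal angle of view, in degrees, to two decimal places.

51.76°

Sensor diagonal = √(38.2² + 22.14²) = √1949.4196 ≈ 44.1522 mm.
Angle of view α = 2·arctan(d/2f) with d = 44.1522 mm and f = 45.5 mm.
d/2f = 0.48519; arctan(0.48519) ≈ 25.8822°, so α ≈ 51.7643°.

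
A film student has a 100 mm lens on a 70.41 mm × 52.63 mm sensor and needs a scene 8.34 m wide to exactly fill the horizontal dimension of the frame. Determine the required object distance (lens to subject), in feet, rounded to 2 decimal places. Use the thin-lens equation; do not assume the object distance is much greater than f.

W: 8.34 m = 8340 mm.
Magnification m = w/W = dᵢ/dₒ; combined with 1/f = 1/dₒ + 1/dᵢ this gives dₒ = f·(1 + W/w).
dₒ = 100 mm × (1 + 8340/70.41) = 100 × 119.4491 ≈ 11944.908 mm = 11944.908/304.8 ft = 39.1893 ft.

39.19 ft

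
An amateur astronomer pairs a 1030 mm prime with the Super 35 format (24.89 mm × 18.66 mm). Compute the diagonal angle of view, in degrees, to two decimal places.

1.73°

Sensor diagonal = √(24.89² + 18.66²) = √967.7077 ≈ 31.1080 mm.
Angle of view α = 2·arctan(d/2f) with d = 31.1080 mm and f = 1030 mm.
d/2f = 0.01510; arctan(0.01510) ≈ 0.8652°, so α ≈ 1.7303°.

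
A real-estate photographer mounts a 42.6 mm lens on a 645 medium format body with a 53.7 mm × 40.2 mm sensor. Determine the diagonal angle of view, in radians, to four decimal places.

1.3339 rad

Sensor diagonal = √(53.7² + 40.2²) = √4499.7300 ≈ 67.0800 mm.
Angle of view α = 2·arctan(d/2f) with d = 67.0800 mm and f = 42.6 mm.
d/2f = 0.78732; arctan(0.78732) ≈ 0.6670 rad, so α ≈ 1.3339 rad.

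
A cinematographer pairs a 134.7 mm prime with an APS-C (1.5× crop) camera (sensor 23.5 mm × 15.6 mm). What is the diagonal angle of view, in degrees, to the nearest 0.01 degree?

11.95°

Sensor diagonal = √(23.5² + 15.6²) = √795.6100 ≈ 28.2066 mm.
Angle of view α = 2·arctan(d/2f) with d = 28.2066 mm and f = 134.7 mm.
d/2f = 0.10470; arctan(0.10470) ≈ 5.9772°, so α ≈ 11.9543°.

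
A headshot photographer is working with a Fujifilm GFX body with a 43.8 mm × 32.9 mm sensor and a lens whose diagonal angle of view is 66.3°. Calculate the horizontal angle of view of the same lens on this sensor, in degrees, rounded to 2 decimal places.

55.15°

Sensor diagonal = √(43.8² + 32.9²) = √3000.8500 ≈ 54.7800 mm.
From the diagonal AOV: f = 54.7800 / (2·tan(33.15°)) = 54.7800 / 1.30627 ≈ 41.9361 mm.
Horizontal AOV = 2·arctan(43.8 / (2 × 41.9361)) = 2·arctan(0.52222) ≈ 55.1492°.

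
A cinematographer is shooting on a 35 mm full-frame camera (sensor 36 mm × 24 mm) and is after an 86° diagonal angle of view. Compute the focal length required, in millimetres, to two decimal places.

23.20 mm

Sensor diagonal = √(36² + 24²) = √1872.0000 ≈ 43.2666 mm.
From α = 2·arctan(d/2f) we get f = d / (2·tan(α/2)).
With d = 43.2666 mm and α/2 = 43°, tan(α/2) ≈ 0.93252, so f ≈ 43.2666 / 1.86503 ≈ 23.1989 mm.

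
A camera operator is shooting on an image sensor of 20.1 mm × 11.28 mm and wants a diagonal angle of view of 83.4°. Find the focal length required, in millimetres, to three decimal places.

12.935 mm

Sensor diagonal = √(20.1² + 11.28²) = √531.2484 ≈ 23.0488 mm.
From α = 2·arctan(d/2f) we get f = d / (2·tan(α/2)).
With d = 23.0488 mm and α/2 = 41.7°, tan(α/2) ≈ 0.89097, so f ≈ 23.0488 / 1.78193 ≈ 12.9347 mm.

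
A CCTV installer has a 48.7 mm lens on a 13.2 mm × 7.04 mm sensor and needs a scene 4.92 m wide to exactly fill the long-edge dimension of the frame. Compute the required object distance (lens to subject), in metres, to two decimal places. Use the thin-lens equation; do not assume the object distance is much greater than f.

18.20 m

W: 4.92 m = 4920 mm.
Magnification m = w/W = dᵢ/dₒ; combined with 1/f = 1/dₒ + 1/dᵢ this gives dₒ = f·(1 + W/w).
dₒ = 48.7 mm × (1 + 4920/13.2) = 48.7 × 373.7273 ≈ 18200.518 mm = 18.2005 m.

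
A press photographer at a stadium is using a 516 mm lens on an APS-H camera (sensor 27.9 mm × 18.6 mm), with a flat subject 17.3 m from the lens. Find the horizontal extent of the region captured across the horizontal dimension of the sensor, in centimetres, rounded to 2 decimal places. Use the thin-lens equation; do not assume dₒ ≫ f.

90.75 cm

dₒ: 17.3 m = 17300 mm.
Similar triangles through the lens centre give W/dₒ = w/dᵢ; with 1/f = 1/dₒ + 1/dᵢ this gives W = w·(dₒ − f)/f.
W = 27.9 mm × (17300 − 516) / 516 = 27.9 × 32.5271 ≈ 907.507 mm = 90.7507 cm.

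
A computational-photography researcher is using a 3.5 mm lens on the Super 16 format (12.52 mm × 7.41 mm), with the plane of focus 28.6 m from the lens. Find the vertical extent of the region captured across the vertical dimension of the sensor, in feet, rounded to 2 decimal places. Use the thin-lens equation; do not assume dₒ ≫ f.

dₒ: 28.6 m = 28600 mm.
Similar triangles through the lens centre give W/dₒ = h/dᵢ; with 1/f = 1/dₒ + 1/dᵢ this gives W = h·(dₒ − f)/f.
W = 7.41 mm × (28600 − 3.5) / 3.5 = 7.41 × 8170.4286 ≈ 60542.876 mm = 60542.876/304.8 ft = 198.631 ft.

198.63 ft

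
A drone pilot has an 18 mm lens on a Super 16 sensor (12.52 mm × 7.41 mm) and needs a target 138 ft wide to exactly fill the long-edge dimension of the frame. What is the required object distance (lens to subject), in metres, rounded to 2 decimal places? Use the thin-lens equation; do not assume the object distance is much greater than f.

60.49 m

W: 138 ft × 304.8 mm/ft = 42062.40 mm.
Magnification m = w/W = dᵢ/dₒ; combined with 1/f = 1/dₒ + 1/dᵢ this gives dₒ = f·(1 + W/w).
dₒ = 18 mm × (1 + 42062.4/12.52) = 18 × 3360.6165 ≈ 60491.097 mm = 60.4911 m.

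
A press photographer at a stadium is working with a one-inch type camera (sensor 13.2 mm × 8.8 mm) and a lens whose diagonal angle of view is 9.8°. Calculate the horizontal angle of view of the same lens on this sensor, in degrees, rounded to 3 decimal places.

8.160°

Sensor diagonal = √(13.2² + 8.8²) = √251.6800 ≈ 15.8644 mm.
From the diagonal AOV: f = 15.8644 / (2·tan(4.9°)) = 15.8644 / 0.17146 ≈ 92.5253 mm.
Horizontal AOV = 2·arctan(13.2 / (2 × 92.5253)) = 2·arctan(0.07133) ≈ 8.1602°.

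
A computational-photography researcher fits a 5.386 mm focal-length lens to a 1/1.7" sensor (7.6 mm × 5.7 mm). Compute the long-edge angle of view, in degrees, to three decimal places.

70.408°

Angle of view α = 2·arctan(w/2f) with w = 7.6 mm and f = 5.386 mm.
w/2f = 0.70553; arctan(0.70553) ≈ 35.2042°, so α ≈ 70.4085°.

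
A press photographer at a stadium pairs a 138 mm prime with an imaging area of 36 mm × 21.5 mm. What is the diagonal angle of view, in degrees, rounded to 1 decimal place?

Sensor diagonal = √(36² + 21.5²) = √1758.2500 ≈ 41.9315 mm.
Angle of view α = 2·arctan(d/2f) with d = 41.9315 mm and f = 138 mm.
d/2f = 0.15193; arctan(0.15193) ≈ 8.6386°, so α ≈ 17.2773°.

17.3°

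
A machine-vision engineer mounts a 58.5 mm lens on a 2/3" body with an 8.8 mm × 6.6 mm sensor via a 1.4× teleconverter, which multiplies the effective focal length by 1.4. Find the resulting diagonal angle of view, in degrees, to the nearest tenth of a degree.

Effective focal length f = 58.5 × 1.4 = 81.9 mm.
Sensor diagonal = √(8.8² + 6.6²) = √121.0000 ≈ 11.0000 mm.
α = 2·arctan(11.000 / (2 × 81.9)) = 2·arctan(0.06716) ≈ 7.6839°.

7.7°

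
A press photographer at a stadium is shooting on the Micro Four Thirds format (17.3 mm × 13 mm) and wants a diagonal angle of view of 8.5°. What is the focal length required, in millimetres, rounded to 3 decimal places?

145.601 mm

Sensor diagonal = √(17.3² + 13²) = √468.2900 ≈ 21.6400 mm.
From α = 2·arctan(d/2f) we get f = d / (2·tan(α/2)).
With d = 21.6400 mm and α/2 = 4.25°, tan(α/2) ≈ 0.07431, so f ≈ 21.6400 / 0.14863 ≈ 145.6007 mm.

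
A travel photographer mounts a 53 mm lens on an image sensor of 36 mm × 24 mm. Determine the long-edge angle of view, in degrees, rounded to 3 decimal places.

37.517°

Angle of view α = 2·arctan(w/2f) with w = 36 mm and f = 53 mm.
w/2f = 0.33962; arctan(0.33962) ≈ 18.7587°, so α ≈ 37.5173°.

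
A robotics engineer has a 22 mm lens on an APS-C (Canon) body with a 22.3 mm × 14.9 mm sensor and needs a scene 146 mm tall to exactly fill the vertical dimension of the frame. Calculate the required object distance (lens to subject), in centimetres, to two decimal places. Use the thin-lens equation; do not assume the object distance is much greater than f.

Magnification m = h/W = dᵢ/dₒ; combined with 1/f = 1/dₒ + 1/dᵢ this gives dₒ = f·(1 + W/h).
dₒ = 22 mm × (1 + 146/14.9) = 22 × 10.7987 ≈ 237.570 mm = 23.757 cm.

23.76 cm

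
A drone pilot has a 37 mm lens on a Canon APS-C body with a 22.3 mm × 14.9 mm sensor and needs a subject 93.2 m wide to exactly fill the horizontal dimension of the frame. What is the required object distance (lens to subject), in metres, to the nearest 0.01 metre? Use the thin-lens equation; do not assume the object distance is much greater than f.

W: 93.2 m = 93200 mm.
Magnification m = w/W = dᵢ/dₒ; combined with 1/f = 1/dₒ + 1/dᵢ this gives dₒ = f·(1 + W/w).
dₒ = 37 mm × (1 + 93200/22.3) = 37 × 4180.3722 ≈ 154673.771 mm = 154.674 m.

154.67 m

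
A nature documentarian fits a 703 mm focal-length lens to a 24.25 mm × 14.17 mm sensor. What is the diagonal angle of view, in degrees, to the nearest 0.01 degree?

2.29°

Sensor diagonal = √(24.25² + 14.17²) = √788.8514 ≈ 28.0865 mm.
Angle of view α = 2·arctan(d/2f) with d = 28.0865 mm and f = 703 mm.
d/2f = 0.01998; arctan(0.01998) ≈ 1.1444°, so α ≈ 2.2888°.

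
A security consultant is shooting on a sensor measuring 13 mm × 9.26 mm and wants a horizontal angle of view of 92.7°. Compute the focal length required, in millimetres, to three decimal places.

6.201 mm

From α = 2·arctan(w/2f) we get f = w / (2·tan(α/2)).
With w = 13 mm and α/2 = 46.35°, tan(α/2) ≈ 1.04827, so f ≈ 13 / 2.09654 ≈ 6.2007 mm.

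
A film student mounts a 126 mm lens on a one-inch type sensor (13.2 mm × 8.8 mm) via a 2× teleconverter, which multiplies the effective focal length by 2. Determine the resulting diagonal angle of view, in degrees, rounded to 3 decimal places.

Effective focal length f = 126 × 2 = 252 mm.
Sensor diagonal = √(13.2² + 8.8²) = √251.6800 ≈ 15.8644 mm.
α = 2·arctan(15.864 / (2 × 252)) = 2·arctan(0.03148) ≈ 3.6058°.

3.606°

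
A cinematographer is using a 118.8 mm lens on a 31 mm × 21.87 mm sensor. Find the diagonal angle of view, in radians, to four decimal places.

0.3167 rad

Sensor diagonal = √(31² + 21.87²) = √1439.2969 ≈ 37.9381 mm.
Angle of view α = 2·arctan(d/2f) with d = 37.9381 mm and f = 118.8 mm.
d/2f = 0.15967; arctan(0.15967) ≈ 0.1583 rad, so α ≈ 0.3167 rad.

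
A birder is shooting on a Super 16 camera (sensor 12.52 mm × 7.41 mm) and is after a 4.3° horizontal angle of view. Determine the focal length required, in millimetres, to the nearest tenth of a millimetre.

166.7 mm

From α = 2·arctan(w/2f) we get f = w / (2·tan(α/2)).
With w = 12.52 mm and α/2 = 2.15°, tan(α/2) ≈ 0.03754, so f ≈ 12.52 / 0.07508 ≈ 166.7457 mm.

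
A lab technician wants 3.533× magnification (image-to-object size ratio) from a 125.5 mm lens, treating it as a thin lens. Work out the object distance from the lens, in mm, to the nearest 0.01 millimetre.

With m = dᵢ/dₒ and 1/f = 1/dₒ + 1/dᵢ, substituting dᵢ = m·dₒ gives 1/f = (1 + 1/m)/dₒ, hence dₒ = f·(1 + 1/m).
dₒ = 125.5 × (1 + 1/3.533) = 125.5 × 1.28305 ≈ 161.022 mm.

161.02 mm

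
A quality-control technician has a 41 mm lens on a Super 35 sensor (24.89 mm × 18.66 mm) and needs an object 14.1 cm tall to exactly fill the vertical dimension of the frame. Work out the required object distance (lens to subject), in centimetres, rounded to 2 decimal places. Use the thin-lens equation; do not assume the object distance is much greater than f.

W: 14.1 cm = 141 mm.
Magnification m = h/W = dᵢ/dₒ; combined with 1/f = 1/dₒ + 1/dᵢ this gives dₒ = f·(1 + W/h).
dₒ = 41 mm × (1 + 141/18.66) = 41 × 8.5563 ≈ 350.807 mm = 35.0807 cm.

35.08 cm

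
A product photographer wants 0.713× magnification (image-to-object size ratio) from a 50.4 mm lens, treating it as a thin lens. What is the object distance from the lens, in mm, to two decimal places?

With m = dᵢ/dₒ and 1/f = 1/dₒ + 1/dᵢ, substituting dᵢ = m·dₒ gives 1/f = (1 + 1/m)/dₒ, hence dₒ = f·(1 + 1/m).
dₒ = 50.4 × (1 + 1/0.713) = 50.4 × 2.40252 ≈ 121.087 mm.

121.09 mm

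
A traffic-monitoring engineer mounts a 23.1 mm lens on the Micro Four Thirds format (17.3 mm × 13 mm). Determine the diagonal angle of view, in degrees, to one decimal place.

Sensor diagonal = √(17.3² + 13²) = √468.2900 ≈ 21.6400 mm.
Angle of view α = 2·arctan(d/2f) with d = 21.6400 mm and f = 23.1 mm.
d/2f = 0.46840; arctan(0.46840) ≈ 25.0983°, so α ≈ 50.1966°.

50.2°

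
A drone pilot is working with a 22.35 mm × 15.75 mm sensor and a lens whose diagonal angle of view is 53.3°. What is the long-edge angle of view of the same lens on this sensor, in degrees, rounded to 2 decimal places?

44.61°

Sensor diagonal = √(22.35² + 15.75²) = √747.5850 ≈ 27.3420 mm.
From the diagonal AOV: f = 27.3420 / (2·tan(26.65°)) = 27.3420 / 1.00371 ≈ 27.2410 mm.
Long-edge AOV = 2·arctan(22.35 / (2 × 27.2410)) = 2·arctan(0.41023) ≈ 44.6096°.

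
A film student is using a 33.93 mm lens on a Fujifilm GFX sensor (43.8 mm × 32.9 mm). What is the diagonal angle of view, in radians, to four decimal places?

1.3583 rad

Sensor diagonal = √(43.8² + 32.9²) = √3000.8500 ≈ 54.7800 mm.
Angle of view α = 2·arctan(d/2f) with d = 54.7800 mm and f = 33.93 mm.
d/2f = 0.80725; arctan(0.80725) ≈ 0.6791 rad, so α ≈ 1.3583 rad.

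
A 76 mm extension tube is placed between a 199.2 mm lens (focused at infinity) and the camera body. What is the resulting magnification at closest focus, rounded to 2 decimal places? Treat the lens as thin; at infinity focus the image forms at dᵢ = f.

The tube moves the image plane from f to f + e, so dᵢ = 199.2 + 76 = 275.2 mm. Focus is achieved when 1/f = 1/dₒ + 1/dᵢ, giving dₒ = 1/(1/f − 1/(f+e)).
Magnification m = dᵢ/dₒ = (f+e)·(1/f − 1/(f+e)) = e/f = 76/199.2 ≈ 0.3815.

0.38×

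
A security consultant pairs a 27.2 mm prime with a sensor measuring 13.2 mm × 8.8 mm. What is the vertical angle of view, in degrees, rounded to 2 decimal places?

Angle of view α = 2·arctan(h/2f) with h = 8.8 mm and f = 27.2 mm.
h/2f = 0.16176; arctan(0.16176) ≈ 9.1888°, so α ≈ 18.3777°.

18.38°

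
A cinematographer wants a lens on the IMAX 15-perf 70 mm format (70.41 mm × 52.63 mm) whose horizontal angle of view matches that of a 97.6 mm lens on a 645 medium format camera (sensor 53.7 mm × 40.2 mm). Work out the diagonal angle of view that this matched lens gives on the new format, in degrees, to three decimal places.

37.911°

Equal horizontal AOV ⇒ f₂ = f₁ · 70.41/53.7 = 97.6 × 1.31117 ≈ 127.9705 mm.
Sensor diagonal = √(70.41² + 52.63²) = √7727.4850 ≈ 87.9061 mm.
Diagonal AOV on the new format = 2·arctan(87.9061 / (2 × 127.9705)) = 2·arctan(0.34346) ≈ 37.9113°.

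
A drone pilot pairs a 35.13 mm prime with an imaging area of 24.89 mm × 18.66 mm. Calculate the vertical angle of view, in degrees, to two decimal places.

Angle of view α = 2·arctan(h/2f) with h = 18.66 mm and f = 35.13 mm.
h/2f = 0.26558; arctan(0.26558) ≈ 14.8735°, so α ≈ 29.7471°.

29.75°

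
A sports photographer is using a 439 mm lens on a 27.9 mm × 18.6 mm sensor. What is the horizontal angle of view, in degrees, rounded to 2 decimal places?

Angle of view α = 2·arctan(w/2f) with w = 27.9 mm and f = 439 mm.
w/2f = 0.03178; arctan(0.03178) ≈ 1.8201°, so α ≈ 3.6401°.

3.64°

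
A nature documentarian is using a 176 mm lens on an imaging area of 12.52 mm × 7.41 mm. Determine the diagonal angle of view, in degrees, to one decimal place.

4.7°

Sensor diagonal = √(12.52² + 7.41²) = √211.6585 ≈ 14.5485 mm.
Angle of view α = 2·arctan(d/2f) with d = 14.5485 mm and f = 176 mm.
d/2f = 0.04133; arctan(0.04133) ≈ 2.3667°, so α ≈ 4.7335°.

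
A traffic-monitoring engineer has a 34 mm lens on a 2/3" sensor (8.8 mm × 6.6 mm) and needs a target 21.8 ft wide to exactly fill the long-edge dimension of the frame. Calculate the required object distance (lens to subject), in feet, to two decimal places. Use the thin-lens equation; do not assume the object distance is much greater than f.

W: 21.8 ft × 304.8 mm/ft = 6644.64 mm.
Magnification m = w/W = dᵢ/dₒ; combined with 1/f = 1/dₒ + 1/dᵢ this gives dₒ = f·(1 + W/w).
dₒ = 34 mm × (1 + 6644.64/8.8) = 34 × 756.0727 ≈ 25706.472 mm = 25706.472/304.8 ft = 84.3388 ft.

84.34 ft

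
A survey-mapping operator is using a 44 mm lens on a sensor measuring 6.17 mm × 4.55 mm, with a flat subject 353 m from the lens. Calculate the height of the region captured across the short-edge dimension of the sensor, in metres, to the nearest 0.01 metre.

dₒ: 353 m = 353000 mm.
Similar triangles through the lens centre give W/dₒ = h/dᵢ; with 1/f = 1/dₒ + 1/dᵢ this gives W = h·(dₒ − f)/f.
W = 4.55 mm × (353000 − 44) / 44 = 4.55 × 8021.7273 ≈ 36498.859 mm = 36.4989 m.

36.50 m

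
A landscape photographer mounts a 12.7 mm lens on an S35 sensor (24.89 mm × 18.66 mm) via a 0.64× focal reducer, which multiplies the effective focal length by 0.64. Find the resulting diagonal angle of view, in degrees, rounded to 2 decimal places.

124.82°

Effective focal length f = 12.7 × 0.64 = 8.128 mm.
Sensor diagonal = √(24.89² + 18.66²) = √967.7077 ≈ 31.1080 mm.
α = 2·arctan(31.108 / (2 × 8.128)) = 2·arctan(1.91363) ≈ 124.8199°.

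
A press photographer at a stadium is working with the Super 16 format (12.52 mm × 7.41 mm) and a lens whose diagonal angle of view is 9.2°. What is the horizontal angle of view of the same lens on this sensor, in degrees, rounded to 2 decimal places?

Sensor diagonal = √(12.52² + 7.41²) = √211.6585 ≈ 14.5485 mm.
From the diagonal AOV: f = 14.5485 / (2·tan(4.6°)) = 14.5485 / 0.16092 ≈ 90.4103 mm.
Horizontal AOV = 2·arctan(12.52 / (2 × 90.4103)) = 2·arctan(0.06924) ≈ 7.9217°.

7.92°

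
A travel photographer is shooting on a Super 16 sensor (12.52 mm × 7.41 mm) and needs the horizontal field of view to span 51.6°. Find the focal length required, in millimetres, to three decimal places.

12.949 mm

From α = 2·arctan(w/2f) we get f = w / (2·tan(α/2)).
With w = 12.52 mm and α/2 = 25.8°, tan(α/2) ≈ 0.48342, so f ≈ 12.52 / 0.96684 ≈ 12.9494 mm.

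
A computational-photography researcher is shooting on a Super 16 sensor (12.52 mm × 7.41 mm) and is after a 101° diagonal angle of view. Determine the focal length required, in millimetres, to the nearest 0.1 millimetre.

Sensor diagonal = √(12.52² + 7.41²) = √211.6585 ≈ 14.5485 mm.
From α = 2·arctan(d/2f) we get f = d / (2·tan(α/2)).
With d = 14.5485 mm and α/2 = 50.5°, tan(α/2) ≈ 1.21310, so f ≈ 14.5485 / 2.42619 ≈ 5.9964 mm.

6.0 mm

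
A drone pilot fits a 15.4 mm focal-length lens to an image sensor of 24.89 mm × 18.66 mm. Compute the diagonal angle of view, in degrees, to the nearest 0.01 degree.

90.57°

Sensor diagonal = √(24.89² + 18.66²) = √967.7077 ≈ 31.1080 mm.
Angle of view α = 2·arctan(d/2f) with d = 31.1080 mm and f = 15.4 mm.
d/2f = 1.01000; arctan(1.01000) ≈ 45.2851°, so α ≈ 90.5701°.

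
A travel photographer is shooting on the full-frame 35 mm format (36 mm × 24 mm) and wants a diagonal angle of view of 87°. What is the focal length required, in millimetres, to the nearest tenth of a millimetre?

Sensor diagonal = √(36² + 24²) = √1872.0000 ≈ 43.2666 mm.
From α = 2·arctan(d/2f) we get f = d / (2·tan(α/2)).
With d = 43.2666 mm and α/2 = 43.5°, tan(α/2) ≈ 0.94896, so f ≈ 43.2666 / 1.89793 ≈ 22.7967 mm.

22.8 mm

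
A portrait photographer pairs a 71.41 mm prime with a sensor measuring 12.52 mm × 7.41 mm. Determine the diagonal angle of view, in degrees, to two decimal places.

Sensor diagonal = √(12.52² + 7.41²) = √211.6585 ≈ 14.5485 mm.
Angle of view α = 2·arctan(d/2f) with d = 14.5485 mm and f = 71.41 mm.
d/2f = 0.10187; arctan(0.10187) ≈ 5.8164°, so α ≈ 11.6328°.

11.63°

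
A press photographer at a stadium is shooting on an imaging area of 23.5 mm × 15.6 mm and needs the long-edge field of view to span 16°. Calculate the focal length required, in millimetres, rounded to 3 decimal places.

From α = 2·arctan(w/2f) we get f = w / (2·tan(α/2)).
With w = 23.5 mm and α/2 = 8°, tan(α/2) ≈ 0.14054, so f ≈ 23.5 / 0.28108 ≈ 83.6056 mm.

83.606 mm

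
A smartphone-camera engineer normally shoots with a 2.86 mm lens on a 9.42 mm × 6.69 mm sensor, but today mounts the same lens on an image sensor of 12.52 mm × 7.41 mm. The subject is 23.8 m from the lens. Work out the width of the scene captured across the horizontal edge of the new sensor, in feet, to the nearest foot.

342 ft

The focal length stays 2.86 mm; the relevant sensor dimension is now w = 12.52 mm. Object distance dₒ = 23.8 m = 23800 mm.
Thin-lens field width W = w·(dₒ − f)/f = 12.52 × (23800 − 2.86)/2.86 ≈ 104174.893 mm = 104174.893/304.8 ft = 341.781 ft.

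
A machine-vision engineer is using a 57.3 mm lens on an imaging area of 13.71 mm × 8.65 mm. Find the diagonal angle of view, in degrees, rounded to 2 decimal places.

16.10°

Sensor diagonal = √(13.71² + 8.65²) = √262.7866 ≈ 16.2107 mm.
Angle of view α = 2·arctan(d/2f) with d = 16.2107 mm and f = 57.3 mm.
d/2f = 0.14145; arctan(0.14145) ≈ 8.0513°, so α ≈ 16.1027°.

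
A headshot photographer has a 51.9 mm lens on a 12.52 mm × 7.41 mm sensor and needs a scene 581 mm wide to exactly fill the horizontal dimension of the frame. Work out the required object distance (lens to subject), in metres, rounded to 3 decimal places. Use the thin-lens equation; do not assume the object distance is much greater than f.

2.460 m

Magnification m = w/W = dᵢ/dₒ; combined with 1/f = 1/dₒ + 1/dᵢ this gives dₒ = f·(1 + W/w).
dₒ = 51.9 mm × (1 + 581/12.52) = 51.9 × 47.4058 ≈ 2460.358 mm = 2.46036 m.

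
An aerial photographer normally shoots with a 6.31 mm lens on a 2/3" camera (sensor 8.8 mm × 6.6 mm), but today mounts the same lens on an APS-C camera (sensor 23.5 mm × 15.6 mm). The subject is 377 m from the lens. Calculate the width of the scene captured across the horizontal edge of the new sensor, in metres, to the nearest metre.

The focal length stays 6.31 mm; the relevant sensor dimension is now w = 23.5 mm. Object distance dₒ = 377 m = 377000 mm.
Thin-lens field width W = w·(dₒ − f)/f = 23.5 × (377000 − 6.31)/6.31 ≈ 1404017.704 mm = 1404.02 m.

1404 m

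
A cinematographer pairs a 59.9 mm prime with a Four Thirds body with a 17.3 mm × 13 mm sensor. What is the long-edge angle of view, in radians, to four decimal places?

0.2868 rad

Angle of view α = 2·arctan(w/2f) with w = 17.3 mm and f = 59.9 mm.
w/2f = 0.14441; arctan(0.14441) ≈ 0.1434 rad, so α ≈ 0.2868 rad.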